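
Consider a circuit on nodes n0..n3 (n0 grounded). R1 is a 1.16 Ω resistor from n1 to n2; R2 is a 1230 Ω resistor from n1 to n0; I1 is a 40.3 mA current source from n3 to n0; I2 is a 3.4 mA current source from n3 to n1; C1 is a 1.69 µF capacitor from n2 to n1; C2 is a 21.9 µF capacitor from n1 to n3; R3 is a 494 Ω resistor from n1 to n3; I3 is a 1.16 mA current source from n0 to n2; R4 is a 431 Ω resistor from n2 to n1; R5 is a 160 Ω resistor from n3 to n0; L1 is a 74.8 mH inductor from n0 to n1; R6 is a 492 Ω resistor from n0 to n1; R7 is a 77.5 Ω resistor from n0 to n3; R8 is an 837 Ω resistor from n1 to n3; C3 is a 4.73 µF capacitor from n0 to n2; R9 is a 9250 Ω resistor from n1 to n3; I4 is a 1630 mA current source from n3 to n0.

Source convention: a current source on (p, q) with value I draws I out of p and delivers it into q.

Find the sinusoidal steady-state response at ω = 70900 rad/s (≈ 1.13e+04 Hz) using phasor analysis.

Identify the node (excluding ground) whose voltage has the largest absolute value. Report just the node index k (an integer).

3

MNA unknowns: 3 node voltages V₁..V_3
R1: Y=0.8621+0.000j on G[1,2]
R2: Y=0.0008130+0.000j on G[1,0]
I1: z[3]−=0.0403, z[0]+=0.0403
I2: z[3]−=0.0034, z[1]+=0.0034
C1: Y=0.000+0.1198j on G[2,1]
C2: Y=0.000+1.553j on G[1,3]
R3: Y=0.002024+0.000j on G[1,3]
I3: z[0]−=0.00116, z[2]+=0.00116
R4: Y=0.002320+0.000j on G[2,1]
R5: Y=0.006250+0.000j on G[3,0]
L1: Y=0.000-0.0001886j on G[0,1]
R6: Y=0.002033+0.000j on G[0,1]
R7: Y=0.01290+0.000j on G[0,3]
R8: Y=0.001195+0.000j on G[1,3]
C3: Y=0.000+0.3354j on G[0,2]
R9: Y=0.0001081+0.000j on G[1,3]
I4: z[3]−=1.63, z[0]+=1.63
solve → V1=-2.245+4.937j, V2=-0.3850+4.828j, V3=-2.321+5.986j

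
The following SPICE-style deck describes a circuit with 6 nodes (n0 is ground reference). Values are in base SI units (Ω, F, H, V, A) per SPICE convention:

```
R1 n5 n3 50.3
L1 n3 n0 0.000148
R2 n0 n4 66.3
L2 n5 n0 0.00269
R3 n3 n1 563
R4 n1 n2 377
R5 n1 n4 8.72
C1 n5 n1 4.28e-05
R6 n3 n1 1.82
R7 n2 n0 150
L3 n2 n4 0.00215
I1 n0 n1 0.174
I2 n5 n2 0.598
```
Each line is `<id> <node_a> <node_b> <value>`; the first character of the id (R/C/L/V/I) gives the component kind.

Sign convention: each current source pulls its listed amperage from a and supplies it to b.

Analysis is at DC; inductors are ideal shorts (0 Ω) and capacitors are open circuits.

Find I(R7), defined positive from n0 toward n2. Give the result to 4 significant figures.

-0.03536 A

MNA unknowns: 5 node voltages V₁..V_5 plus 3 source currents (L1, L2, L3)
R1: Y=0.01988 on G[5,3]
L1: row V3−V0=0, i_L1 at 3,0
R2: Y=0.01508 on G[0,4]
L2: row V5−V0=0, i_L2 at 5,0
R3: Y=0.001776 on G[3,1]
R4: Y=0.002653 on G[1,2]
R5: Y=0.1147 on G[1,4]
C1: Y=0.000 on G[5,1]
R6: Y=0.5495 on G[3,1]
R7: Y=0.006667 on G[2,0]
L3: row V2−V4=0, i_L3 at 2,4
I1: z[0]−=0.174, z[1]+=0.174
I2: z[5]−=0.598, z[2]+=0.598
solve → V1=1.191, V2=5.305, V3=0.000, V4=5.305, V5=0.000
aux → i_L1=0.6566, i_L2=-0.5980, i_L3=0.5517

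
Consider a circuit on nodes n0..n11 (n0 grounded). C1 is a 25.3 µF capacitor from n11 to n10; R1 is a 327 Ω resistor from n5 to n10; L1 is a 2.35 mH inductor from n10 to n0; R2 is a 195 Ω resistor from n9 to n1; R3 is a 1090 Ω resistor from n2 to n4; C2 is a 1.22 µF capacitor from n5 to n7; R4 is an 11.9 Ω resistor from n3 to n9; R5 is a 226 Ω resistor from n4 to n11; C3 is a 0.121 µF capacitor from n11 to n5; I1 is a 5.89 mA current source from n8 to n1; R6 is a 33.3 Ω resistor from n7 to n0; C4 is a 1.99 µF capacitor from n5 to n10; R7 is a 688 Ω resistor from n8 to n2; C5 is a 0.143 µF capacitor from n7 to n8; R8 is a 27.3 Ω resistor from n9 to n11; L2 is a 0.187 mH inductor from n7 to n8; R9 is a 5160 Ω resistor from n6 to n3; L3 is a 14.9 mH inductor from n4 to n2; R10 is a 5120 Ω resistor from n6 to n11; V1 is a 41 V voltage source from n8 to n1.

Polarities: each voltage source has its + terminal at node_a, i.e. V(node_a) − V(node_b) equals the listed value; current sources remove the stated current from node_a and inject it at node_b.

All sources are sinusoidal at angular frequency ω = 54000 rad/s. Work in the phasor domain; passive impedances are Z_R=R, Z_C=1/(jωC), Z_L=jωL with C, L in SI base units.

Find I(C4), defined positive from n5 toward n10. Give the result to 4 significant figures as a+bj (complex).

0.2044+0.03743j A

Apply KCL at each of the 11 non-ground nodes and solve the resulting linear system.
Node n1: branches {R2, I1, V1} → V_1 = -42.42+1.443j
Node n2: branches {R3, R7, L3} → V_2 = -1.116+3.099j
Node n3: branches {R4, R9} → V_3 = -7.035+4.386j
Node n4: branches {R3, R5, L3} → V_4 = -2.200+4.252j
Node n5: branches {R1, C2, C3, C4} → V_5 = -1.742+2.771j
Node n6: branches {R9, R10} → V_6 = -4.559+4.592j
Node n7: branches {C2, R6, C5, L2} → V_7 = -1.226-0.5485j
Node n8: branches {I1, R7, C5, L2, V1} → V_8 = -1.418+1.443j
Node n9: branches {R2, R4, R8} → V_9 = -7.041+4.385j
Node n10: branches {C1, R1, L1, C4} → V_10 = -2.090+4.673j
Node n11: branches {C1, R5, C3, R8, R10} → V_11 = -2.101+4.796j
Source currents: i(V1)=-0.1873-0.01509j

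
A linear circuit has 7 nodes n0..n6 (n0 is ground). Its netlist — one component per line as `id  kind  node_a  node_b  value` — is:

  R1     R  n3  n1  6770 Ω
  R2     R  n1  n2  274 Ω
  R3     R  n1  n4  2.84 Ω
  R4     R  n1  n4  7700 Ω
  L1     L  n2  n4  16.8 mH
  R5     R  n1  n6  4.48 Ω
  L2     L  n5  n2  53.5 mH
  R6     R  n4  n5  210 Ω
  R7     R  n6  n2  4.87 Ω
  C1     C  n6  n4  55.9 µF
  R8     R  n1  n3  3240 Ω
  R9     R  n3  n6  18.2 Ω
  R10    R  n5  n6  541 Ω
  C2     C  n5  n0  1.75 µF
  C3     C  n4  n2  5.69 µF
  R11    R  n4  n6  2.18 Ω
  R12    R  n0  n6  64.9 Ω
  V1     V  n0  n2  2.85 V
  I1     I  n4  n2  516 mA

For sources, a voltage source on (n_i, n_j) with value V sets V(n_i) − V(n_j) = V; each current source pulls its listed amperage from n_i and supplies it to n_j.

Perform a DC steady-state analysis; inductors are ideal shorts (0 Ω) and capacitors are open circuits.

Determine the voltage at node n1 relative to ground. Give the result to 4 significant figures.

Element admittances at DC:
  Y(R1) = 0.0001477 S between n3,n1
  Y(R2) = 0.003650 S between n1,n2
  Y(R3) = 0.3521 S between n1,n4
  Y(R4) = 0.0001299 S between n1,n4
  L1: short n2↔n4 (DC inductor)
  Y(R5) = 0.2232 S between n1,n6
  L2: short n5↔n2 (DC inductor)
  Y(R6) = 0.004762 S between n4,n5
  Y(R7) = 0.2053 S between n6,n2
  Y(C1) = 0.000 S between n6,n4
  Y(R8) = 0.0003086 S between n1,n3
  Y(R9) = 0.05495 S between n3,n6
  Y(R10) = 0.001848 S between n5,n6
  Y(C2) = 0.000 S between n5,n0
  Y(C3) = 0.000 S between n4,n2
  Y(R11) = 0.4587 S between n4,n6
  Y(R12) = 0.01541 S between n0,n6
  V1: constraint V(n0)−V(n2) = 2.85
  I1: injects 0.516 A into n2 (from n4)
Assemble and solve the 9×9 MNA system:
  V(n1)=-2.829  V(n2)=-2.850  V(n3)=-2.797  V(n4)=-2.850  V(n5)=-2.850  V(n6)=-2.796
  i(L1)=0.4841  i(L2)=9.915e-05  i(V1)=-0.04309

-2.829 V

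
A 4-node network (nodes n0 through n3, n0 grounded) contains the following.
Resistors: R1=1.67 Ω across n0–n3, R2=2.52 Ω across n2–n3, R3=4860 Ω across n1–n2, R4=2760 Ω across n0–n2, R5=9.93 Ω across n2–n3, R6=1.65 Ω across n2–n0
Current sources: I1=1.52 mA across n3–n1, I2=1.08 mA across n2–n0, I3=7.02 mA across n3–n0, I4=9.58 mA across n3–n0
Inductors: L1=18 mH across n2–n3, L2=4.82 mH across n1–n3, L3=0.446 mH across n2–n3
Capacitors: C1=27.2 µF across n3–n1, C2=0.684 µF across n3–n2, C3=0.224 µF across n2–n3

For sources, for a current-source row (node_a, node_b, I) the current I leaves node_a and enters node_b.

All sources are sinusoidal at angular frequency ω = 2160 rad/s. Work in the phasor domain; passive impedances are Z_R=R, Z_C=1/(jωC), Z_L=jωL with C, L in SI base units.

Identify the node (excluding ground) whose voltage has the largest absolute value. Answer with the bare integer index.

1

Element admittances at ω=2160 rad/s:
  Y(R1) = 0.5988+0.000j S between n0,n3
  Y(R2) = 0.3968+0.000j S between n2,n3
  Y(R3) = 0.0002058+0.000j S between n1,n2
  Y(R4) = 0.0003623+0.000j S between n0,n2
  Y(R5) = 0.1007+0.000j S between n2,n3
  I1: injects 0.00152 A into n1 (from n3)
  I2: injects 0.00108 A into n0 (from n2)
  Y(R6) = 0.6061+0.000j S between n2,n0
  I3: injects 0.00702 A into n0 (from n3)
  Y(L1) = 0.000-0.02572j S between n2,n3
  Y(C1) = 0.000+0.05875j S between n3,n1
  Y(L2) = 0.000-0.09605j S between n1,n3
  Y(C2) = 0.000+0.001477j S between n3,n2
  Y(C3) = 0.000+0.0004838j S between n2,n3
  Y(L3) = 0.000-1.038j S between n2,n3
  I4: injects 0.00958 A into n0 (from n3)
Assemble and solve the 3×3 MNA system:
  V(n1)=-0.01625+0.03840j  V(n2)=-0.01291+0.002337j  V(n3)=-0.01645-0.002367j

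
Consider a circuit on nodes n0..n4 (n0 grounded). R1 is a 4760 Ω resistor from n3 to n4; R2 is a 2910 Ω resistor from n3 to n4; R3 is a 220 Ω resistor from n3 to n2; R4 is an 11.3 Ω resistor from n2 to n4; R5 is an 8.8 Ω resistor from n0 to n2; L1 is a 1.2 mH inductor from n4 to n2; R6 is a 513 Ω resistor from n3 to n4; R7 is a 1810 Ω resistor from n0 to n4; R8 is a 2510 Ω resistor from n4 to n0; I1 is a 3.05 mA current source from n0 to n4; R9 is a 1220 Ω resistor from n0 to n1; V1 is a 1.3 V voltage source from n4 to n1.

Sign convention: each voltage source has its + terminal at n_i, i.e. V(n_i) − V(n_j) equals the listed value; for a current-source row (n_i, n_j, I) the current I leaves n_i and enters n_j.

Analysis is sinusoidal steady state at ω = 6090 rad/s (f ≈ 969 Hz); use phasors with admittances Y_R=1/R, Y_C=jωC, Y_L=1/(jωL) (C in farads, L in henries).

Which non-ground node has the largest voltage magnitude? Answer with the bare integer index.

1

Element admittances at ω=6090 rad/s:
  Y(R1) = 0.0002101+0.000j S between n3,n4
  Y(R2) = 0.0003436+0.000j S between n3,n4
  Y(R3) = 0.004545+0.000j S between n3,n2
  Y(R4) = 0.08850+0.000j S between n2,n4
  Y(R5) = 0.1136+0.000j S between n0,n2
  Y(L1) = 0.000-0.1368j S between n4,n2
  Y(R6) = 0.001949+0.000j S between n3,n4
  Y(R7) = 0.0005525+0.000j S between n0,n4
  Y(R8) = 0.0003984+0.000j S between n4,n0
  I1: injects 0.00305 A into n4 (from n0)
  Y(R9) = 0.0008197+0.000j S between n0,n1
  V1: constraint V(n4)−V(n1) = 1.3
Assemble and solve the 5×5 MNA system:
  V(n1)=-1.251+0.02010j  V(n2)=0.03545-0.0003132j  V(n3)=0.04032+0.006937j  V(n4)=0.04916+0.02010j
  i(V1)=-0.001025+1.648e-05j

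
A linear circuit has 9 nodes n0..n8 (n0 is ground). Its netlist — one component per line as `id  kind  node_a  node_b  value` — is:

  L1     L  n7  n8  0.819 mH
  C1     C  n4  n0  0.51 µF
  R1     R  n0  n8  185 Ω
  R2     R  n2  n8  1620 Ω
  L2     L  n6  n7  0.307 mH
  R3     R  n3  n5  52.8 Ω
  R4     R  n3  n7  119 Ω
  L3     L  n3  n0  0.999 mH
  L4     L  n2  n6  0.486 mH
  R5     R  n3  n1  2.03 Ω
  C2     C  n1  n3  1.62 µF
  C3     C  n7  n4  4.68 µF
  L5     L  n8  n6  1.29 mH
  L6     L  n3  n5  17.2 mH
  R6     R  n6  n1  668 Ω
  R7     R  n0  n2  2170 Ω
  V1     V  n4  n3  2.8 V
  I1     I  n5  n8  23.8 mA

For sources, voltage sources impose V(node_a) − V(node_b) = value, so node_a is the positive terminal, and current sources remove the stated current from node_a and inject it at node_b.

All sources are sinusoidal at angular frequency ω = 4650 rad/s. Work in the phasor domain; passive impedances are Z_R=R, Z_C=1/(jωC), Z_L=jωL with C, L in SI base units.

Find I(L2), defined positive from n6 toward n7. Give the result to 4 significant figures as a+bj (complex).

Element admittances at ω=4650 rad/s:
  Y(L1) = 0.000-0.2626j S between n7,n8
  Y(C1) = 0.000+0.002371j S between n4,n0
  Y(R1) = 0.005405+0.000j S between n0,n8
  Y(R2) = 0.0006173+0.000j S between n2,n8
  Y(L2) = 0.000-0.7005j S between n6,n7
  Y(R3) = 0.01894+0.000j S between n3,n5
  Y(R4) = 0.008403+0.000j S between n3,n7
  Y(L3) = 0.000-0.2153j S between n3,n0
  Y(L4) = 0.000-0.4425j S between n2,n6
  Y(R5) = 0.4926+0.000j S between n3,n1
  Y(C2) = 0.000+0.007533j S between n1,n3
  Y(C3) = 0.000+0.02176j S between n7,n4
  Y(L5) = 0.000-0.1667j S between n8,n6
  Y(L6) = 0.000-0.01250j S between n3,n5
  Y(R6) = 0.001497+0.000j S between n6,n1
  Y(R7) = 0.0004608+0.000j S between n0,n2
  V1: constraint V(n4)−V(n3) = 2.8
  I1: injects 0.0238 A into n8 (from n5)
Assemble and solve the 9×9 MNA system:
  V(n1)=0.05447-0.06467j  V(n2)=2.408+0.5589j  V(n3)=0.04730-0.06647j  V(n4)=2.847-0.06647j  V(n5)=-0.8279-0.6442j  V(n6)=2.407+0.5614j  V(n7)=2.404+0.5620j  V(n8)=2.413+0.5868j
  i(V1)=-0.01383-0.01640j

-0.0003938-0.002109j A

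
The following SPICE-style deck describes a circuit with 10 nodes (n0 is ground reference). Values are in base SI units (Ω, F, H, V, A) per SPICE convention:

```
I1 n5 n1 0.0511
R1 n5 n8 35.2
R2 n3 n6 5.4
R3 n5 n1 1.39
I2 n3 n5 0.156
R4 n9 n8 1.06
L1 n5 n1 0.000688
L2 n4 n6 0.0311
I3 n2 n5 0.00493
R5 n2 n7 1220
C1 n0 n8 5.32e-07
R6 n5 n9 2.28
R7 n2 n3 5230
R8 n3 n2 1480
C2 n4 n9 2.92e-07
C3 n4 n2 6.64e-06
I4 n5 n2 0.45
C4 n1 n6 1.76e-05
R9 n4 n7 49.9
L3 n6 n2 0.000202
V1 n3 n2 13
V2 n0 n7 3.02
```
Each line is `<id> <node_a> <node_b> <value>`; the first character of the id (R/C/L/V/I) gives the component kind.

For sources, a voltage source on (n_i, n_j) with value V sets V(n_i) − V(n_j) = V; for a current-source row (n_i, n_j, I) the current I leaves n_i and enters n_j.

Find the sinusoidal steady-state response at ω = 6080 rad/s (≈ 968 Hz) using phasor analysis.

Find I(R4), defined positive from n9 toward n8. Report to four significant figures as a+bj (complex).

Element admittances at ω=6080 rad/s:
  I1: injects 0.0511 A into n1 (from n5)
  Y(R1) = 0.02841+0.000j S between n5,n8
  Y(R2) = 0.1852+0.000j S between n3,n6
  Y(R3) = 0.7194+0.000j S between n5,n1
  I2: injects 0.156 A into n5 (from n3)
  Y(R4) = 0.9434+0.000j S between n9,n8
  Y(L1) = 0.000-0.2391j S between n5,n1
  Y(L2) = 0.000-0.005289j S between n4,n6
  I3: injects 0.00493 A into n5 (from n2)
  Y(R5) = 0.0008197+0.000j S between n2,n7
  Y(C1) = 0.000+0.003235j S between n0,n8
  Y(R6) = 0.4386+0.000j S between n5,n9
  Y(R7) = 0.0001912+0.000j S between n2,n3
  Y(R8) = 0.0006757+0.000j S between n3,n2
  Y(C2) = 0.000+0.001775j S between n4,n9
  Y(C3) = 0.000+0.04037j S between n4,n2
  I4: injects 0.45 A into n2 (from n5)
  Y(C4) = 0.000+0.1070j S between n1,n6
  Y(R9) = 0.02004+0.000j S between n4,n7
  Y(L3) = 0.000-0.8142j S between n6,n2
  V1: constraint V(n3)−V(n2) = 13
  V2: constraint V(n0)−V(n7) = 3.02
Assemble and solve the 11×11 MNA system:
  V(n1)=-1.449+4.974j  V(n2)=-2.051+0.005642j  V(n3)=10.95+0.005642j  V(n4)=-2.274+0.2875j  V(n5)=-1.847+4.849j  V(n6)=-1.495+2.496j  V(n7)=-3.020+0.000j  V(n8)=-1.783+4.865j  V(n9)=-1.797+4.859j
  i(V1)=-2.472+0.4612j  i(V2)=-0.01574-0.005766j

-0.01389-0.005316j A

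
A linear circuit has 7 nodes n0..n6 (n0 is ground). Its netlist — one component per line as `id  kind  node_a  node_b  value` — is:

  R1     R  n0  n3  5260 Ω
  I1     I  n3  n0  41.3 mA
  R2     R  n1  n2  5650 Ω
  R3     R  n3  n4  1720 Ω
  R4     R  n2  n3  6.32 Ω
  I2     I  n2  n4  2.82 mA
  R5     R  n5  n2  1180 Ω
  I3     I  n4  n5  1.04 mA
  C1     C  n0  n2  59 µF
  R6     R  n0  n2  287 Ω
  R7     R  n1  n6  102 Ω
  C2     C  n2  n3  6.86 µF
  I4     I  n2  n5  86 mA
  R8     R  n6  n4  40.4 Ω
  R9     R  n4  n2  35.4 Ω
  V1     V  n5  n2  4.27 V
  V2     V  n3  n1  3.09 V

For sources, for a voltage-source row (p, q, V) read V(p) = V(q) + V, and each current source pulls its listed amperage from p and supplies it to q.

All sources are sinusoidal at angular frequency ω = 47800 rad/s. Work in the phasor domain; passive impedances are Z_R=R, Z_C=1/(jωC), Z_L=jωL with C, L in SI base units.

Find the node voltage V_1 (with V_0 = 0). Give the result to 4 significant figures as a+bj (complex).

Element admittances at ω=47800 rad/s:
  Y(R1) = 0.0001901+0.000j S between n0,n3
  I1: injects 0.0413 A into n0 (from n3)
  Y(R2) = 0.0001770+0.000j S between n1,n2
  Y(R3) = 0.0005814+0.000j S between n3,n4
  Y(R4) = 0.1582+0.000j S between n2,n3
  I2: injects 0.00282 A into n4 (from n2)
  Y(R5) = 0.0008475+0.000j S between n5,n2
  I3: injects 0.00104 A into n5 (from n4)
  Y(C1) = 0.000+2.820j S between n0,n2
  Y(R6) = 0.003484+0.000j S between n0,n2
  Y(R7) = 0.009804+0.000j S between n1,n6
  Y(C2) = 0.000+0.3279j S between n2,n3
  I4: injects 0.086 A into n5 (from n2)
  Y(R8) = 0.02475+0.000j S between n6,n4
  Y(R9) = 0.02825+0.000j S between n4,n2
  V1: constraint V(n5)−V(n2) = 4.27
  V2: constraint V(n3)−V(n1) = 3.09
Assemble and solve the 8×8 MNA system:
  V(n1)=-3.118+0.07134j  V(n2)=-2.290e-05+0.01464j  V(n3)=-0.02849+0.07134j  V(n4)=-0.5617+0.02667j  V(n5)=4.270+0.01464j  V(n6)=-1.287+0.03934j
  i(V1)=0.08342+0.000j  i(V2)=-0.01851+0.0003238j

-3.118+0.07134j V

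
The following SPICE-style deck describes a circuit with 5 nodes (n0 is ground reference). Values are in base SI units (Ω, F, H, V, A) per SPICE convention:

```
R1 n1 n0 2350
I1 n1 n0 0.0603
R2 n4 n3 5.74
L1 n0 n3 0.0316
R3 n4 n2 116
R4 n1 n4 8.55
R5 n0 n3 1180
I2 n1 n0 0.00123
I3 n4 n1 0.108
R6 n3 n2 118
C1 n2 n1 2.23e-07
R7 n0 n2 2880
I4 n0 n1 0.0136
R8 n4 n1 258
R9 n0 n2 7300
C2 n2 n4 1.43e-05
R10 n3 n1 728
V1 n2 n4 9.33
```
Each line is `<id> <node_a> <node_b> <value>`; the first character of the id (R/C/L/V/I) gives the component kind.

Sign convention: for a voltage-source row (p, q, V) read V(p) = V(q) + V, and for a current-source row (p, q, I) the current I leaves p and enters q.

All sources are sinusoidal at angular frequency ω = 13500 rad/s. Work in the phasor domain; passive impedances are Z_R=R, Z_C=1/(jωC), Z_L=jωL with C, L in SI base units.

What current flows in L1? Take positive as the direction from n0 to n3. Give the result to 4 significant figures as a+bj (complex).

MNA unknowns: 4 node voltages V₁..V_4 plus 1 source current (V1)
R1: Y=0.0004255+0.000j on G[1,0]
I1: z[1]−=0.0603, z[0]+=0.0603
R2: Y=0.1742+0.000j on G[4,3]
L1: Y=0.000-0.002344j on G[0,3]
R3: Y=0.008621+0.000j on G[4,2]
R4: Y=0.1170+0.000j on G[1,4]
R5: Y=0.0008475+0.000j on G[0,3]
I2: z[1]−=0.00123, z[0]+=0.00123
I3: z[4]−=0.108, z[1]+=0.108
R6: Y=0.008475+0.000j on G[3,2]
C1: Y=0.000+0.003011j on G[2,1]
R7: Y=0.0003472+0.000j on G[0,2]
I4: z[0]−=0.0136, z[1]+=0.0136
R8: Y=0.003876+0.000j on G[4,1]
R9: Y=0.0001370+0.000j on G[0,2]
C2: Y=0.000+0.1930j on G[2,4]
R10: Y=0.001374+0.000j on G[3,1]
V1: row V2−V4=9.33, i_V1 at 2,4
solve → V1=-10.74-13.93j, V2=-1.948-14.19j, V3=-10.61-14.26j, V4=-11.28-14.19j
aux → i_V1=-0.1537-1.821j

0.03342-0.02488j A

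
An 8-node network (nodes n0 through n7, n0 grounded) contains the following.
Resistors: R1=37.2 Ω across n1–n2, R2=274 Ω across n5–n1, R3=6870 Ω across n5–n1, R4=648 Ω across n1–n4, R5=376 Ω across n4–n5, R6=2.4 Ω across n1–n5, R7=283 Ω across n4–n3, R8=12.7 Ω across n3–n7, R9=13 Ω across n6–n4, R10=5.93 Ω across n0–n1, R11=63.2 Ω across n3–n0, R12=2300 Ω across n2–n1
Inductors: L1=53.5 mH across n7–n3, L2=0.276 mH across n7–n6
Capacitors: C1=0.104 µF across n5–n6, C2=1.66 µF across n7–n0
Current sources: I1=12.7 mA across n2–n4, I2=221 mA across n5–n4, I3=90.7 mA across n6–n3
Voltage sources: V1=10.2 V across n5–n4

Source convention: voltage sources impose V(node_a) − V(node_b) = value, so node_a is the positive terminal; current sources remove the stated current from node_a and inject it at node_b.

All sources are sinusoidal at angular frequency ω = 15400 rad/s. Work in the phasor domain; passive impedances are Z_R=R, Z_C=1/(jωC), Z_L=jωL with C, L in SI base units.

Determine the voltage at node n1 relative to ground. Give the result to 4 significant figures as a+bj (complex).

MNA unknowns: 7 node voltages V₁..V_7 plus 1 source current (V1)
R1: Y=0.02688+0.000j on G[1,2]
R2: Y=0.003650+0.000j on G[5,1]
L1: Y=0.000-0.001214j on G[7,3]
R3: Y=0.0001456+0.000j on G[5,1]
R4: Y=0.001543+0.000j on G[1,4]
R5: Y=0.002660+0.000j on G[4,5]
R6: Y=0.4167+0.000j on G[1,5]
C1: Y=0.000+0.001602j on G[5,6]
R7: Y=0.003534+0.000j on G[4,3]
I1: z[2]−=0.0127, z[4]+=0.0127
R8: Y=0.07874+0.000j on G[3,7]
I2: z[5]−=0.221, z[4]+=0.221
R9: Y=0.07692+0.000j on G[6,4]
R10: Y=0.1686+0.000j on G[0,1]
C2: Y=0.000+0.02556j on G[7,0]
R11: Y=0.01582+0.000j on G[3,0]
R12: Y=0.0004348+0.000j on G[2,1]
L2: Y=0.000-0.2353j on G[7,6]
I3: z[6]−=0.0907, z[3]+=0.0907
V1: row V5−V4=10.2, i_V1 at 5,4
solve → V1=1.057+0.7598j, V2=0.5918+0.7598j, V3=-4.983+3.183j, V4=-8.654+1.063j, V5=1.546+1.063j, V6=-6.469+2.799j, V7=-6.982+3.887j
aux → i_V1=-0.4568-0.1405j

1.057+0.7598j V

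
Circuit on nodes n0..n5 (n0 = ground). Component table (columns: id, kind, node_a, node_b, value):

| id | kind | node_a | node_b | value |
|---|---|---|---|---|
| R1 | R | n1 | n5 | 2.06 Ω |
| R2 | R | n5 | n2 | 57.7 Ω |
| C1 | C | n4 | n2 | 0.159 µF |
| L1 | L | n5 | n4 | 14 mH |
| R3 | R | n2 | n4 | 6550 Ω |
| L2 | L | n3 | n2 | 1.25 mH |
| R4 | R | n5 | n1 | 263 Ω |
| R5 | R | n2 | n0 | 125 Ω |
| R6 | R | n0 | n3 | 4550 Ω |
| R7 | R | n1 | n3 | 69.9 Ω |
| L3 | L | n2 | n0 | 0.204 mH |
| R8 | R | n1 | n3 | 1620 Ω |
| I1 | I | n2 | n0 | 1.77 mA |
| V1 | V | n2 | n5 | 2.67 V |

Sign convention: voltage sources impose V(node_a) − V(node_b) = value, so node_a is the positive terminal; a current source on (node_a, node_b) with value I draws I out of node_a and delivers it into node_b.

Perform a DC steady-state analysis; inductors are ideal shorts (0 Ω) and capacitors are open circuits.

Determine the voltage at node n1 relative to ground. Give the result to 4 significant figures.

-2.591 V

MNA unknowns: 5 node voltages V₁..V_5 plus 4 source currents (L1, L2, L3, V1)
R1: Y=0.4854 on G[1,5]
R2: Y=0.01733 on G[5,2]
C1: Y=0.000 on G[4,2]
L1: row V5−V4=0, i_L1 at 5,4
R3: Y=0.0001527 on G[2,4]
L2: row V3−V2=0, i_L2 at 3,2
R4: Y=0.003802 on G[5,1]
R5: Y=0.008000 on G[2,0]
R6: Y=0.0002198 on G[0,3]
R7: Y=0.01431 on G[1,3]
L3: row V2−V0=0, i_L3 at 2,0
R8: Y=0.0006173 on G[1,3]
I1: z[2]−=0.00177, z[0]+=0.00177
V1: row V2−V5=2.67, i_V1 at 2,5
solve → V1=-2.591, V2=0.000, V3=0.000, V4=-2.670, V5=-2.670
aux → i_L1=-0.0004076, i_L2=-0.03867, i_L3=-0.001770, i_V1=-0.08535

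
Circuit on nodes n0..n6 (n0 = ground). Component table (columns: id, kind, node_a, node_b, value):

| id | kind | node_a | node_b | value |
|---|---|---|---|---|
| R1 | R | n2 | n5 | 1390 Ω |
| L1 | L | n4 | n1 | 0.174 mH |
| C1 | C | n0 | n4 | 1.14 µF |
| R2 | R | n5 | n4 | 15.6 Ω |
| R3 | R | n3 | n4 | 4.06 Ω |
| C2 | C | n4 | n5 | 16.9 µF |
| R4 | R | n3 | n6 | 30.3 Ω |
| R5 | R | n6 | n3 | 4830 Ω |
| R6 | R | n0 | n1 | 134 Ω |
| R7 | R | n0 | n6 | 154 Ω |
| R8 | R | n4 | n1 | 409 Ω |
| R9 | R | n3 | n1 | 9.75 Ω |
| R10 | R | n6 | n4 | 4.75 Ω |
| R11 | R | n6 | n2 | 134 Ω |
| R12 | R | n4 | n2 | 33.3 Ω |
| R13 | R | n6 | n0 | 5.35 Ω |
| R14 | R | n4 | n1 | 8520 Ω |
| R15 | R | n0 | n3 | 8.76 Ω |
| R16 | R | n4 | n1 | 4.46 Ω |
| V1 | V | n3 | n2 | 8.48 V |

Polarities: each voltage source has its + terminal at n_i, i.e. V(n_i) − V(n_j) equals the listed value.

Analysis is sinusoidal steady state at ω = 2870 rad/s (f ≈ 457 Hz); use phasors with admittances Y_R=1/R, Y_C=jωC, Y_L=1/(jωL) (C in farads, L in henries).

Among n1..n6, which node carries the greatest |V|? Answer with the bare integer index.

2

Apply KCL at each of the 6 non-ground nodes and solve the resulting linear system.
Node n1: branches {L1, R6, R8, R9, R14, R16} → V_1 = -0.2556+0.03274j
Node n2: branches {R1, R11, R12, V1} → V_2 = -8.076+0.005599j
Node n3: branches {R3, R4, R5, R9, R15, V1} → V_3 = 0.4045+0.005599j
Node n4: branches {L1, C1, R2, R3, C2, R8, R10, R12, R14, R16} → V_4 = -0.2610-0.001406j
Node n5: branches {R1, R2, C2} → V_5 = -0.3165+0.04025j
Node n6: branches {R4, R5, R7, R10, R11, R13} → V_6 = -0.2289-0.0001537j
Source currents: i(V1)=-0.2988+0.0002284j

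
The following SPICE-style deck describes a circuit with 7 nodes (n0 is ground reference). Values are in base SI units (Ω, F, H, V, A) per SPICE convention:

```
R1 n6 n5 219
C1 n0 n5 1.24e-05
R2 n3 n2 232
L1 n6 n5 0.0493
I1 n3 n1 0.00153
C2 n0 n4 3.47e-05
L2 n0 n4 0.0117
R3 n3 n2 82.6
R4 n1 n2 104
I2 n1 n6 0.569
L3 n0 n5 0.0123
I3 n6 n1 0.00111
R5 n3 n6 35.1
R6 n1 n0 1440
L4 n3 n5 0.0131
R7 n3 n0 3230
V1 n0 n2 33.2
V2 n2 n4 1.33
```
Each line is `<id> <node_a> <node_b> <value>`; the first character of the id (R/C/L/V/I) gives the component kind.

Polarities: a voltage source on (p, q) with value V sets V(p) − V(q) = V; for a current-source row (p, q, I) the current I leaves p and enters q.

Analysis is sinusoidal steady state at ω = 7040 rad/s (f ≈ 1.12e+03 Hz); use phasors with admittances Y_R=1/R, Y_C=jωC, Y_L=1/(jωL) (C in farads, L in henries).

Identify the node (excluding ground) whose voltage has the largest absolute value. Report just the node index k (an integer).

Element admittances at ω=7040 rad/s:
  Y(R1) = 0.004566+0.000j S between n6,n5
  Y(C1) = 0.000+0.08730j S between n0,n5
  Y(R2) = 0.004310+0.000j S between n3,n2
  Y(L1) = 0.000-0.002881j S between n6,n5
  I1: injects 0.00153 A into n1 (from n3)
  Y(C2) = 0.000+0.2443j S between n0,n4
  Y(L2) = 0.000-0.01214j S between n0,n4
  Y(R3) = 0.01211+0.000j S between n3,n2
  Y(R4) = 0.009615+0.000j S between n1,n2
  I2: injects 0.569 A into n6 (from n1)
  Y(L3) = 0.000-0.01155j S between n0,n5
  I3: injects 0.00111 A into n1 (from n6)
  Y(R5) = 0.02849+0.000j S between n3,n6
  Y(R6) = 0.0006944+0.000j S between n1,n0
  Y(L4) = 0.000-0.01084j S between n3,n5
  Y(R7) = 0.0003096+0.000j S between n3,n0
  V1: constraint V(n0)−V(n2) = 33.2
  V2: constraint V(n2)−V(n4) = 1.33
Assemble and solve the 8×8 MNA system:
  V(n1)=-85.90+0.000j  V(n2)=-33.20+0.000j  V(n3)=-3.354-0.2985j  V(n4)=-34.53+0.000j  V(n5)=0.06592-1.022j  V(n6)=14.14+0.8279j
  i(V1)=0.01674-8.011j  i(V2)=0.000-8.016j

1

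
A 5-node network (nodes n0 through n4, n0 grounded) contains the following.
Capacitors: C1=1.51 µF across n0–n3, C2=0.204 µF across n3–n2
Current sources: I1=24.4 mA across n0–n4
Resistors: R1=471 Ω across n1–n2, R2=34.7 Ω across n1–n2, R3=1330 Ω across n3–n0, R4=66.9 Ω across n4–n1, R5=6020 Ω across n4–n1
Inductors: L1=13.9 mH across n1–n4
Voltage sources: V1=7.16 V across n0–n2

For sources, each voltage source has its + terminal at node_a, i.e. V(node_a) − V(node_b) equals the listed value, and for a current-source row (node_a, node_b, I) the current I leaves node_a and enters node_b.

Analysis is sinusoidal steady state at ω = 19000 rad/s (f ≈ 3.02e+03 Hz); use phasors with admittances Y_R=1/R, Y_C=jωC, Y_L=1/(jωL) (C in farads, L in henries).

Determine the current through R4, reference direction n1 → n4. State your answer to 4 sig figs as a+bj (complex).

-0.02271-0.005689j A

Element admittances at ω=19000 rad/s:
  Y(C1) = 0.000+0.02869j S between n0,n3
  I1: injects 0.0244 A into n4 (from n0)
  Y(R1) = 0.002123+0.000j S between n1,n2
  Y(L1) = 0.000-0.003786j S between n1,n4
  Y(R2) = 0.02882+0.000j S between n1,n2
  Y(R3) = 0.0007519+0.000j S between n3,n0
  Y(C2) = 0.000+0.003876j S between n3,n2
  Y(R4) = 0.01495+0.000j S between n4,n1
  Y(R5) = 0.0001661+0.000j S between n4,n1
  V1: constraint V(n0)−V(n2) = 7.16
Assemble and solve the 5×5 MNA system:
  V(n1)=-6.371+0.000j  V(n2)=-7.160+0.000j  V(n3)=-0.8517-0.01966j  V(n4)=-4.852+0.3806j
  i(V1)=-0.02448-0.02445j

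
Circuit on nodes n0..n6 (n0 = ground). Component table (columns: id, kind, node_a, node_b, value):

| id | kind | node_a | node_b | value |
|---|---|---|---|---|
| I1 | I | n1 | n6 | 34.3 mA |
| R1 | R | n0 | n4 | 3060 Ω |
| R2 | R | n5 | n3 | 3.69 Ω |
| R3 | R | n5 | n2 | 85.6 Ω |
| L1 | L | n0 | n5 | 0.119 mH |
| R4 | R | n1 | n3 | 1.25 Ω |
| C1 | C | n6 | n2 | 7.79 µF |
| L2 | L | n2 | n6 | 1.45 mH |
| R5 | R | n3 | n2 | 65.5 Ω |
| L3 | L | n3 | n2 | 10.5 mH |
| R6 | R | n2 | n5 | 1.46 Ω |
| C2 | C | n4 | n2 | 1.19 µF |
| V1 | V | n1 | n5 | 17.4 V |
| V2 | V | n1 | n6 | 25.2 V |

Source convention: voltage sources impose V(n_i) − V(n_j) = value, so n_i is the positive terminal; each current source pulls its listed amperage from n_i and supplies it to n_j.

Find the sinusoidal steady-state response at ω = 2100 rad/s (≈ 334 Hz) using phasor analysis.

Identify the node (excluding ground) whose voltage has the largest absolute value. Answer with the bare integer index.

1

MNA unknowns: 6 node voltages V₁..V_6 plus 2 source currents (V1, V2)
I1: z[1]−=0.0343, z[6]+=0.0343
R1: Y=0.0003268+0.000j on G[0,4]
R2: Y=0.2710+0.000j on G[5,3]
R3: Y=0.01168+0.000j on G[5,2]
L1: Y=0.000-4.002j on G[0,5]
R4: Y=0.8000+0.000j on G[1,3]
C1: Y=0.000+0.01636j on G[6,2]
L2: Y=0.000-0.3284j on G[2,6]
R5: Y=0.01527+0.000j on G[3,2]
L3: Y=0.000-0.04535j on G[3,2]
R6: Y=0.6849+0.000j on G[2,5]
C2: Y=0.000+0.002499j on G[4,2]
V1: row V1−V5=17.4, i_V1 at 1,5
V2: row V1−V6=25.2, i_V2 at 1,6
solve → V1=17.40+8.709e-05j, V2=-0.7954+2.212j, V3=12.87+0.6017j, V4=-1.066+2.072j, V5=0.0001692+8.709e-05j, V6=-7.800+8.709e-05j
aux → i_V1=-2.933-1.704j, i_V2=-0.7245+2.186j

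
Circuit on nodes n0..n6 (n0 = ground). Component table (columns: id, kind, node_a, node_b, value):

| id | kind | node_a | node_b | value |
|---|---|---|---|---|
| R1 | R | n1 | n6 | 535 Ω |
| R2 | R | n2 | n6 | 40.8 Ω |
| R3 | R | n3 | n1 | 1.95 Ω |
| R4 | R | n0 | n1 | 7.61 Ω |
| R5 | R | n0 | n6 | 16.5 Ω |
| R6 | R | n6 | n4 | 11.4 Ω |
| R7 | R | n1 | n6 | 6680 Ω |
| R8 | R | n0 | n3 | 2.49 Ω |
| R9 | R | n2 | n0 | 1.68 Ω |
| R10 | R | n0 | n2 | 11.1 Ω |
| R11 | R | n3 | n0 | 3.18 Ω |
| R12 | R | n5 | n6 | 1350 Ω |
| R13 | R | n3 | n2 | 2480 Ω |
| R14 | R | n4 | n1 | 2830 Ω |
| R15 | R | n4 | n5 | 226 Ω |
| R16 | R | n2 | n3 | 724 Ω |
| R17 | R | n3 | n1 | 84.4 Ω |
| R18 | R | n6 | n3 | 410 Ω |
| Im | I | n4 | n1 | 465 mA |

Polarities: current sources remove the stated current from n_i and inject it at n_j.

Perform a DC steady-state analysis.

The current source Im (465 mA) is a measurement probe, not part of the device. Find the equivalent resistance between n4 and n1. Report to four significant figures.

R_eq = 24.51 Ω

Element admittances at DC:
  Y(R1) = 0.001869 S between n1,n6
  Y(R2) = 0.02451 S between n2,n6
  Y(R3) = 0.5128 S between n3,n1
  Y(R4) = 0.1314 S between n0,n1
  Y(R5) = 0.06061 S between n0,n6
  Y(R6) = 0.08772 S between n6,n4
  Y(R7) = 0.0001497 S between n1,n6
  Y(R8) = 0.4016 S between n0,n3
  Y(R9) = 0.5952 S between n2,n0
  Y(R10) = 0.09009 S between n0,n2
  Y(R11) = 0.3145 S between n3,n0
  Y(R12) = 0.0007407 S between n5,n6
  Y(R13) = 0.0004032 S between n3,n2
  Y(R14) = 0.0003534 S between n4,n1
  Y(R15) = 0.004425 S between n4,n5
  Y(R16) = 0.001381 S between n2,n3
  Y(R17) = 0.01185 S between n3,n1
  Y(R18) = 0.002439 S between n6,n3
  Im: injects 0.465 A into n1 (from n4)
Assemble and solve the 6×6 MNA system:
  V(n1)=1.019  V(n2)=-0.1767  V(n3)=0.4189  V(n4)=-10.38  V(n5)=-9.629  V(n6)=-5.160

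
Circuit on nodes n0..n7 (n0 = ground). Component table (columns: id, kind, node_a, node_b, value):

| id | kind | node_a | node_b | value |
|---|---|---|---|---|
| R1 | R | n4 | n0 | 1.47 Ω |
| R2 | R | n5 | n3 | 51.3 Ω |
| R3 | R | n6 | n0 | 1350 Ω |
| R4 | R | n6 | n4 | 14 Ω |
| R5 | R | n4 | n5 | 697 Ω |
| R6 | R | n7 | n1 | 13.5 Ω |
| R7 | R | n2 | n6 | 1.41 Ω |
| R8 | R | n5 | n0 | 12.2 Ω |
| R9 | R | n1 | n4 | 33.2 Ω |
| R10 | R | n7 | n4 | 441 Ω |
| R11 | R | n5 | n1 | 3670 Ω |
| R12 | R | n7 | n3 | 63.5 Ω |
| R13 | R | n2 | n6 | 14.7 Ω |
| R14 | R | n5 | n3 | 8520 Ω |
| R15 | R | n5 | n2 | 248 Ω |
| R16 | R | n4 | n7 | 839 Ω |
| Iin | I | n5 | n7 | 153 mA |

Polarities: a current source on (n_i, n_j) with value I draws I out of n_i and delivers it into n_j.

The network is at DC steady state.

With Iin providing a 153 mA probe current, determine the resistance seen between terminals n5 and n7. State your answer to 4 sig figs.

R_eq = 36.00 Ω

Element admittances at DC:
  Y(R1) = 0.6803 S between n4,n0
  Y(R2) = 0.01949 S between n5,n3
  Y(R3) = 0.0007407 S between n6,n0
  Y(R4) = 0.07143 S between n6,n4
  Y(R5) = 0.001435 S between n4,n5
  Y(R6) = 0.07407 S between n7,n1
  Y(R7) = 0.7092 S between n2,n6
  Y(R8) = 0.08197 S between n5,n0
  Y(R9) = 0.03012 S between n1,n4
  Y(R10) = 0.002268 S between n7,n4
  Y(R11) = 0.0002725 S between n5,n1
  Y(R12) = 0.01575 S between n7,n3
  Y(R13) = 0.06803 S between n2,n6
  Y(R14) = 0.0001174 S between n5,n3
  Y(R15) = 0.004032 S between n5,n2
  Y(R16) = 0.001192 S between n4,n7
  Iin: injects 0.153 A into n7 (from n5)
Assemble and solve the 7×7 MNA system:
  V(n1)=3.106  V(n2)=0.06470  V(n3)=1.272  V(n4)=0.1422  V(n5)=-1.181  V(n6)=0.07117  V(n7)=4.326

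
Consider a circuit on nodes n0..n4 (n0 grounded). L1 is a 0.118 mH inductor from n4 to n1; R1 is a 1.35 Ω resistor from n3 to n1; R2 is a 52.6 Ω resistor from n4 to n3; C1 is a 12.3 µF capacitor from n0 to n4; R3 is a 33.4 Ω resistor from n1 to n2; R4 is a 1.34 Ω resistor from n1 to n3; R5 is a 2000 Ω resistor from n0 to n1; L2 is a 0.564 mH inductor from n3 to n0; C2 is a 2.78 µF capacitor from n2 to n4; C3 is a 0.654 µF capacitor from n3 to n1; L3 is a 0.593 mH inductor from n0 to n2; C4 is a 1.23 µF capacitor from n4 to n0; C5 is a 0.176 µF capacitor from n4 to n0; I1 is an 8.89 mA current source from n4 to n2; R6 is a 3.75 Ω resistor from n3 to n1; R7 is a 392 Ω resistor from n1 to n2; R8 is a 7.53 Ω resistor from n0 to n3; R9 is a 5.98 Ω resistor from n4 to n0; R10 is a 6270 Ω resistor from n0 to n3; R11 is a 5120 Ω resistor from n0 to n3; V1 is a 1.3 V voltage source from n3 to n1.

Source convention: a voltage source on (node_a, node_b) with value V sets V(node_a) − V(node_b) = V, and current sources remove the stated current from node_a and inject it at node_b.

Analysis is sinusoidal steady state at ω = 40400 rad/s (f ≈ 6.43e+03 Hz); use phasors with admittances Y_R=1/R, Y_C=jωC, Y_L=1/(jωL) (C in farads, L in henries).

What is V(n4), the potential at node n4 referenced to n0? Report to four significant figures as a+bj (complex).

Element admittances at ω=40400 rad/s:
  Y(L1) = 0.000-0.2098j S between n4,n1
  Y(R1) = 0.7407+0.000j S between n3,n1
  Y(R2) = 0.01901+0.000j S between n4,n3
  Y(C1) = 0.000+0.4969j S between n0,n4
  Y(R3) = 0.02994+0.000j S between n1,n2
  Y(R4) = 0.7463+0.000j S between n1,n3
  Y(R5) = 0.0005000+0.000j S between n0,n1
  Y(L2) = 0.000-0.04389j S between n3,n0
  Y(C2) = 0.000+0.1123j S between n2,n4
  Y(C3) = 0.000+0.02642j S between n3,n1
  Y(L3) = 0.000-0.04174j S between n0,n2
  Y(C4) = 0.000+0.04969j S between n4,n0
  Y(C5) = 0.000+0.007110j S between n4,n0
  I1: injects 0.00889 A into n2 (from n4)
  Y(R6) = 0.2667+0.000j S between n3,n1
  Y(R7) = 0.002551+0.000j S between n1,n2
  Y(R8) = 0.1328+0.000j S between n0,n3
  Y(R9) = 0.1672+0.000j S between n4,n0
  Y(R10) = 0.0001595+0.000j S between n0,n3
  Y(R11) = 0.0001953+0.000j S between n0,n3
  V1: constraint V(n3)−V(n1) = 1.3
Assemble and solve the 5×5 MNA system:
  V(n1)=-0.4512-0.2882j  V(n2)=-0.2044+0.3426j  V(n3)=0.8488-0.2882j  V(n4)=0.05408+0.2230j
  i(V1)=-2.395+0.05100j

0.05408+0.2230j V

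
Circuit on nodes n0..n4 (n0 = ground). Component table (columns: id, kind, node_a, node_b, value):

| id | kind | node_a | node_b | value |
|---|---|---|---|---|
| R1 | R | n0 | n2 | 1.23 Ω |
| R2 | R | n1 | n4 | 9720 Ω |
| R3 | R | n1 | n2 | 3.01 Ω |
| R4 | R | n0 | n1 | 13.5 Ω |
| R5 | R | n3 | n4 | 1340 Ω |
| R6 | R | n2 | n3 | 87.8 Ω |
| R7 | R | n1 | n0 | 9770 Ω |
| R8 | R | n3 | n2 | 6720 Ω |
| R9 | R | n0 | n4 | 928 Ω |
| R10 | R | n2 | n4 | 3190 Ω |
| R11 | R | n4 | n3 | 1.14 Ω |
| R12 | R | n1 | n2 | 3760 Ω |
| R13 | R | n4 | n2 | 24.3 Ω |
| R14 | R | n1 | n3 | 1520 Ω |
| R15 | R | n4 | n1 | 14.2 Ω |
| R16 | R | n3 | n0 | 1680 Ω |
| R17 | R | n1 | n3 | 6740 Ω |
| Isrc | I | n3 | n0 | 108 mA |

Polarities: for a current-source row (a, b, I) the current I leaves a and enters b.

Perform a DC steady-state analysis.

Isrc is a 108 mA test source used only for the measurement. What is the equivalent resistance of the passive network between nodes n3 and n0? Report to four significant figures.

R_eq = 10.46 Ω

Apply KCL at each of the 4 non-ground nodes and solve the resulting linear system.
Node n1: branches {R2, R3, R4, R7, R12, R14, R15, R17} → V_1 = -0.2290
Node n2: branches {R1, R3, R6, R8, R10, R12, R13} → V_2 = -0.1098
Node n3: branches {R5, R6, R8, R11, R14, R16, R17, Isrc} → V_3 = -1.130
Node n4: branches {R2, R5, R9, R10, R11, R13, R15} → V_4 = -1.022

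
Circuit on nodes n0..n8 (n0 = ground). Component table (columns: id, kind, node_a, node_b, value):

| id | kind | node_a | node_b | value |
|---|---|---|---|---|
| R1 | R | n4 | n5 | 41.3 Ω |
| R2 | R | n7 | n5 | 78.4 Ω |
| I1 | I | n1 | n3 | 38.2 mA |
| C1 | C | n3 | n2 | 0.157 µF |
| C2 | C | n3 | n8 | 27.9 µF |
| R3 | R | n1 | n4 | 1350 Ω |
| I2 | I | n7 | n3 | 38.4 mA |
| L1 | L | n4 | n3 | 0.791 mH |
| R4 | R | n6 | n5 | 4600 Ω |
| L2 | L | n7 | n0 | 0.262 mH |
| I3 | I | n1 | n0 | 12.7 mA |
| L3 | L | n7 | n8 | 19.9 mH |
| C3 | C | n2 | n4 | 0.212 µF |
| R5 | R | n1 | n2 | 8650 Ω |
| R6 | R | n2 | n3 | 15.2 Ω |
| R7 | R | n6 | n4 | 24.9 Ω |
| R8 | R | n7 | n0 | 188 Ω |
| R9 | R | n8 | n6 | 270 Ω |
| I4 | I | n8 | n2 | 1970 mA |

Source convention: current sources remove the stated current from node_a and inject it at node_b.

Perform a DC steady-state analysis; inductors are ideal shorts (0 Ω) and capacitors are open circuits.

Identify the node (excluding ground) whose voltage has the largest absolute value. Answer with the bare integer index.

Element admittances at DC:
  Y(R1) = 0.02421 S between n4,n5
  Y(R2) = 0.01276 S between n7,n5
  I1: injects 0.0382 A into n3 (from n1)
  Y(C1) = 0.000 S between n3,n2
  Y(C2) = 0.000 S between n3,n8
  Y(R3) = 0.0007407 S between n1,n4
  I2: injects 0.0384 A into n3 (from n7)
  L1: short n4↔n3 (DC inductor)
  Y(R4) = 0.0002174 S between n6,n5
  L2: short n7↔n0 (DC inductor)
  I3: injects 0.0127 A into n0 (from n1)
  L3: short n7↔n8 (DC inductor)
  Y(C3) = 0.000 S between n2,n4
  Y(R5) = 0.0001156 S between n1,n2
  Y(R6) = 0.06579 S between n2,n3
  Y(R7) = 0.04016 S between n6,n4
  Y(R8) = 0.005319 S between n7,n0
  Y(R9) = 0.003704 S between n8,n6
  I4: injects 1.97 A into n2 (from n8)
Assemble and solve the 11×11 MNA system:
  V(n1)=114.3  V(n2)=199.5  V(n3)=169.7  V(n4)=169.7  V(n5)=111.4  V(n6)=155.2  V(n7)=0.000  V(n8)=0.000
  i(L1)=-2.037  i(L2)=-0.01270  i(L3)=1.395

2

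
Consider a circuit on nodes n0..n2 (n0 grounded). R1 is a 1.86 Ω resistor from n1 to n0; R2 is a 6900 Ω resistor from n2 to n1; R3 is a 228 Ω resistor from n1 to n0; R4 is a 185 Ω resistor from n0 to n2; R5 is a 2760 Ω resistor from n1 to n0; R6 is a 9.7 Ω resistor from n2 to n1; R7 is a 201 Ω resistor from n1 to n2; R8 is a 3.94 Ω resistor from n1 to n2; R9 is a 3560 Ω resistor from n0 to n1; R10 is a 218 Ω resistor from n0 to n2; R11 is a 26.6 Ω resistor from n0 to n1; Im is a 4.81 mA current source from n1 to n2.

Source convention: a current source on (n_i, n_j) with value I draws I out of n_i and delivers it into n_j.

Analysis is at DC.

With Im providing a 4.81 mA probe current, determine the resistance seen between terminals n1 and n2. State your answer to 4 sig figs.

R_eq = 2.689 Ω

Apply KCL at each of the 2 non-ground nodes and solve the resulting linear system.
Node n1: branches {R1, R2, R3, R5, R6, R7, R8, R9, R11, Im} → V_1 = -0.0002190
Node n2: branches {R2, R4, R6, R7, R8, R10, Im} → V_2 = 0.01272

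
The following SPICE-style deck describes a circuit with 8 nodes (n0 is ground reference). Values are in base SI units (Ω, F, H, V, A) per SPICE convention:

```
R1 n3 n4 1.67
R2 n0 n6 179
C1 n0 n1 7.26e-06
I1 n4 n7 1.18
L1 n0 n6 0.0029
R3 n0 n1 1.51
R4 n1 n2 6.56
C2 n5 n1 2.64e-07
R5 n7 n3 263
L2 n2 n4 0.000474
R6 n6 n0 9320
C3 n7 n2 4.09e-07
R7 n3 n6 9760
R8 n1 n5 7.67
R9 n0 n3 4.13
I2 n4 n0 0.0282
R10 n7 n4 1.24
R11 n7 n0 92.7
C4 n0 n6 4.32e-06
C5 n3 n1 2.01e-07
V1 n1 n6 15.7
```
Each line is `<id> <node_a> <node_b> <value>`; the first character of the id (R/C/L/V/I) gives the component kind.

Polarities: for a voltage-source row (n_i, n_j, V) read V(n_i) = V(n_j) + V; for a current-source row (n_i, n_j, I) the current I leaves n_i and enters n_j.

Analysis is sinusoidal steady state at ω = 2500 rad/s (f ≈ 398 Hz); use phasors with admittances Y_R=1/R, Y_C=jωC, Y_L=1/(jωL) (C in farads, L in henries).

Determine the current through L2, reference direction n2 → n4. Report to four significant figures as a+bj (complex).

0.04056-0.2176j A

Element admittances at ω=2500 rad/s:
  Y(R1) = 0.5988+0.000j S between n3,n4
  Y(R2) = 0.005587+0.000j S between n0,n6
  Y(C1) = 0.000+0.01815j S between n0,n1
  I1: injects 1.18 A into n7 (from n4)
  Y(L1) = 0.000-0.1379j S between n0,n6
  Y(R3) = 0.6623+0.000j S between n0,n1
  Y(R4) = 0.1524+0.000j S between n1,n2
  Y(C2) = 0.000+0.0006600j S between n5,n1
  Y(R5) = 0.003802+0.000j S between n7,n3
  Y(L2) = 0.000-0.8439j S between n2,n4
  Y(R6) = 0.0001073+0.000j S between n6,n0
  Y(C3) = 0.000+0.001022j S between n7,n2
  Y(R7) = 0.0001025+0.000j S between n3,n6
  Y(R8) = 0.1304+0.000j S between n1,n5
  Y(R9) = 0.2421+0.000j S between n0,n3
  I2: injects 0.0282 A into n0 (from n4)
  Y(R10) = 0.8065+0.000j S between n7,n4
  Y(R11) = 0.01079+0.000j S between n7,n0
  Y(C4) = 0.000+0.01080j S between n0,n6
  Y(C5) = 0.000+0.0005025j S between n3,n1
  V1: constraint V(n1)−V(n6) = 15.7
Assemble and solve the 8×8 MNA system:
  V(n1)=0.4951-2.580j  V(n2)=0.2293-1.145j  V(n3)=-0.01470-0.8508j  V(n4)=-0.02854-1.193j  V(n5)=0.4951-2.580j  V(n6)=-15.20-2.580j  V(n7)=1.409-1.177j
  i(V1)=-0.4161+1.918j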